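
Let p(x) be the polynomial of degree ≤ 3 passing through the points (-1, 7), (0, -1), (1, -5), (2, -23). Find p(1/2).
-19/8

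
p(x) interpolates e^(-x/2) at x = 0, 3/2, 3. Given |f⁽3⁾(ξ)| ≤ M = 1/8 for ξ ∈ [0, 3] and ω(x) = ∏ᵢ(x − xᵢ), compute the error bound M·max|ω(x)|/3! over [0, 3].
sqrt(3)/64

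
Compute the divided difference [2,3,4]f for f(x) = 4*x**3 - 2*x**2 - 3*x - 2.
34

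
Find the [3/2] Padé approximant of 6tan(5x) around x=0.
(-50*x**3 + 30*x)/(1 - 10*x**2)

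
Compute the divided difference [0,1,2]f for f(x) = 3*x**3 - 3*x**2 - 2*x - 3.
6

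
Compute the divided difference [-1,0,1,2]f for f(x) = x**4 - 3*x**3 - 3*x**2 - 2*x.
-1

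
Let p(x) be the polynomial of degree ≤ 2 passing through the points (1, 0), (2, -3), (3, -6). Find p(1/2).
3/2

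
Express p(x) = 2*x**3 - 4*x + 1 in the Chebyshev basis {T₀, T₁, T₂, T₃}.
T₀ + (-5/2)T₁ + (1/2)T₃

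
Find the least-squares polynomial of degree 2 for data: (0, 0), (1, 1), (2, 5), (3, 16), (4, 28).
-2/35 + (-83/70)x + (29/14)x²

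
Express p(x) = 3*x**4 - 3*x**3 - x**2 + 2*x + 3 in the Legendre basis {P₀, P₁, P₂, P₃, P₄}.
(49/15)P₀ + (1/5)P₁ + (22/21)P₂ + (-6/5)P₃ + (24/35)P₄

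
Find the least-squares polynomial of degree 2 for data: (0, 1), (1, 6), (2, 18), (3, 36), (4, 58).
5/7 + (104/35)x + (20/7)x²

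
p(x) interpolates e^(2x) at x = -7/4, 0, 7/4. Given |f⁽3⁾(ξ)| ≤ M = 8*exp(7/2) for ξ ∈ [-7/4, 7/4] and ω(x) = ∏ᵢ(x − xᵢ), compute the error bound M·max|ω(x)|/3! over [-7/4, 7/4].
343*sqrt(3)*exp(7/2)/216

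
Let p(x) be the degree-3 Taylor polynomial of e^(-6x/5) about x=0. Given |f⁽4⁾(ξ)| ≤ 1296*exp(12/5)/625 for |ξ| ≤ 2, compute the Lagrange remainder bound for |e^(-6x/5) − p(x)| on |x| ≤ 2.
864*exp(12/5)/625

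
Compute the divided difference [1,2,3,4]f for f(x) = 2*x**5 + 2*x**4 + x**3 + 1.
151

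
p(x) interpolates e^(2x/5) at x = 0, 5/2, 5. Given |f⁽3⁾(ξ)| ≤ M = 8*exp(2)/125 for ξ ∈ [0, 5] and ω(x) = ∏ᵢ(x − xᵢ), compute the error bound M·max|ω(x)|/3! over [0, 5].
sqrt(3)*exp(2)/27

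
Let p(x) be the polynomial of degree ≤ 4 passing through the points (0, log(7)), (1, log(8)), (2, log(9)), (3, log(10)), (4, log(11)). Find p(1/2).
-35*log(3)/32 - 5*log(11)/128 + 7*log(10)/32 + 35*log(7)/128 + 105*log(2)/32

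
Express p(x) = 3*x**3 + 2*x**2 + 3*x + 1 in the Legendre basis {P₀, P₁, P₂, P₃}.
(5/3)P₀ + (24/5)P₁ + (4/3)P₂ + (6/5)P₃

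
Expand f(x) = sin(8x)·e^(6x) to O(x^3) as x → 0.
8*x + 48*x**2 + O(x**3)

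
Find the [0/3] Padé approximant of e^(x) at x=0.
1/(-x**3/6 + x**2/2 - x + 1)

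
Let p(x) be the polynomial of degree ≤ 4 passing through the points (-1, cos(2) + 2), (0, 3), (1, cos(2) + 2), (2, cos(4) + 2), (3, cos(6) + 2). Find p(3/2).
15*cos(4)/32 + 93*cos(2)/128 - 5*cos(6)/128 + 59/32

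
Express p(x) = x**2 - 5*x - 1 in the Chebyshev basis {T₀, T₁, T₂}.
(-1/2)T₀ + (-5)T₁ + (1/2)T₂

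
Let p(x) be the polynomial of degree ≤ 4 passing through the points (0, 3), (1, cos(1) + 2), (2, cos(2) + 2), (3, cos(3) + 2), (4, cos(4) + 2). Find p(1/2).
7*cos(3)/32 - 5*cos(4)/128 - 35*cos(2)/64 + 35*cos(1)/32 + 291/128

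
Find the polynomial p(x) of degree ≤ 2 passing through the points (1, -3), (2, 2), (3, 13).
3*x**2 - 4*x - 2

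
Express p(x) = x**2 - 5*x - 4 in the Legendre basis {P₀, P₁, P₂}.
(-11/3)P₀ + (-5)P₁ + (2/3)P₂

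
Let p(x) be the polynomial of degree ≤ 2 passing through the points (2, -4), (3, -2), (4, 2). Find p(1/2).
-13/4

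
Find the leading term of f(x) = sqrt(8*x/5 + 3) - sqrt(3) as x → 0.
4*sqrt(3)*x/15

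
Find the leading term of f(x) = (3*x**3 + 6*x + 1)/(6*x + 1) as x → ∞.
x**2/2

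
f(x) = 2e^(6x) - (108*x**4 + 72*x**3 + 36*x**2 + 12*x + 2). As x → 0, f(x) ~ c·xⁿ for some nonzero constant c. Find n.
5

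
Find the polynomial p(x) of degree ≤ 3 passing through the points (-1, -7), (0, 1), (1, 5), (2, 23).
3*x**3 - 2*x**2 + 3*x + 1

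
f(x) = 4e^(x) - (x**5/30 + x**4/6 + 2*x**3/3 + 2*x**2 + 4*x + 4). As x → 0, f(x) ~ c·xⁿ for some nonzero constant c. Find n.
6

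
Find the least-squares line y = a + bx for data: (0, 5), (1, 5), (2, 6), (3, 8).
a = 9/2, b = 1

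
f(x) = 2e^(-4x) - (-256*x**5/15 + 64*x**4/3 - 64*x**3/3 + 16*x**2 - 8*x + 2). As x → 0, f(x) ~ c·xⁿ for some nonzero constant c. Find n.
6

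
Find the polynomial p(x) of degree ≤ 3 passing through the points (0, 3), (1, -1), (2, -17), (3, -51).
-x**3 - 3*x**2 + 3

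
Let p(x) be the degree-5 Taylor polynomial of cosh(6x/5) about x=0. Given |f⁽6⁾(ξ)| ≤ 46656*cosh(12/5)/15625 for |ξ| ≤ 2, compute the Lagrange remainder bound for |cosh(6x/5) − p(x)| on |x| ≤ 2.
20736*cosh(12/5)/78125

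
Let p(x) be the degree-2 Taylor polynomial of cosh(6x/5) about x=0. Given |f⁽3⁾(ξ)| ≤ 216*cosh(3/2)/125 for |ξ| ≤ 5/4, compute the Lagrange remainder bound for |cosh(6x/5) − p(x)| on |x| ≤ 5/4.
9*cosh(3/2)/16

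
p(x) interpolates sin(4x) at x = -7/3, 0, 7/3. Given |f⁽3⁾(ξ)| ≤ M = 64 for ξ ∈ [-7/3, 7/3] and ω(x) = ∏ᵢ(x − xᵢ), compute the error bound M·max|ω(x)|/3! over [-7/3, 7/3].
21952*sqrt(3)/729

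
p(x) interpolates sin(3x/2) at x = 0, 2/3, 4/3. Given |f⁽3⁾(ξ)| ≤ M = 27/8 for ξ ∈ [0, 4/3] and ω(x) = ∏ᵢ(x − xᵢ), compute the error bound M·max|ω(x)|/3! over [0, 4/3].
sqrt(3)/27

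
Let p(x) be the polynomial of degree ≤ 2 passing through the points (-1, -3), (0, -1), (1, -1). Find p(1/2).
-3/4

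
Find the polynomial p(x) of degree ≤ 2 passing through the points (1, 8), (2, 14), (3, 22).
x**2 + 3*x + 4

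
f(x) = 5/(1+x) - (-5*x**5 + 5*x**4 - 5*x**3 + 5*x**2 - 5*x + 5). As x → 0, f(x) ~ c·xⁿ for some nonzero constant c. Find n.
6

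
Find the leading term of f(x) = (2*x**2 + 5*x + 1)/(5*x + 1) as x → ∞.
2*x/5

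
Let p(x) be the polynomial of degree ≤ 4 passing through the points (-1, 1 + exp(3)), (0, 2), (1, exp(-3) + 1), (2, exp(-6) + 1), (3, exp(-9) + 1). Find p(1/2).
(-20*exp(3) + 3 + 90*exp(6) + (188 - 5*exp(3))*exp(9))*exp(-9)/128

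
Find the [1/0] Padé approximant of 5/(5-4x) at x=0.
4*x/5 + 1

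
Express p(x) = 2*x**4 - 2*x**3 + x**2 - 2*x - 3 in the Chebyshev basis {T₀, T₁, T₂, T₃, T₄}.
(-7/4)T₀ + (-7/2)T₁ + (3/2)T₂ + (-1/2)T₃ + (1/4)T₄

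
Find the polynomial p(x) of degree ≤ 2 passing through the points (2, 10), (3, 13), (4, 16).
3*x + 4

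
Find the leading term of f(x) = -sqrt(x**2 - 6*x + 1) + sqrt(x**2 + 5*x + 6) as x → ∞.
11/2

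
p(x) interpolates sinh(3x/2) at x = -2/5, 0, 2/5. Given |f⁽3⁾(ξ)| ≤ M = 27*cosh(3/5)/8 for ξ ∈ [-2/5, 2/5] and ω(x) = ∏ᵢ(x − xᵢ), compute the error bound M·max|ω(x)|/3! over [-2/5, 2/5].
sqrt(3)*cosh(3/5)/125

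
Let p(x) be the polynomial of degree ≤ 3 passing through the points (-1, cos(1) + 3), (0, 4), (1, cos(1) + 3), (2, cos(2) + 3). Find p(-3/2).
-5*cos(2)/16 + 13/16 + 7*cos(1)/2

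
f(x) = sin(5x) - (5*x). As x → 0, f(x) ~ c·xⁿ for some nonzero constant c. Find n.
3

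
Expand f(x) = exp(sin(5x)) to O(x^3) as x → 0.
1 + 5*x + 25*x**2/2 + O(x**3)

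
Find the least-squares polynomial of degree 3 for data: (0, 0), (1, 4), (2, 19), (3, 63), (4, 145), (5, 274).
5/14 + (-83/84)x + (11/7)x² + (23/12)x³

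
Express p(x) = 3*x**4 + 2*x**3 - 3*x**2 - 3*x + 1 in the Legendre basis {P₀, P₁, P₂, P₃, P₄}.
(3/5)P₀ + (-9/5)P₁ + (-2/7)P₂ + (4/5)P₃ + (24/35)P₄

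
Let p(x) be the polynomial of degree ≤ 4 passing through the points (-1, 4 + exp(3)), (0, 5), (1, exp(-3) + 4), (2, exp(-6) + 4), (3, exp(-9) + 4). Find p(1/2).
(-20*exp(3) + 3 + 90*exp(6) + (572 - 5*exp(3))*exp(9))*exp(-9)/128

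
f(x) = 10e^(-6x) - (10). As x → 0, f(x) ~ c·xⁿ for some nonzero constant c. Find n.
1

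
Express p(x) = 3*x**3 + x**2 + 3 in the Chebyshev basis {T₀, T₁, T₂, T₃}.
(7/2)T₀ + (9/4)T₁ + (1/2)T₂ + (3/4)T₃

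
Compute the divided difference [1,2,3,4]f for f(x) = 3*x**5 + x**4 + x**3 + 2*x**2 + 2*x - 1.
206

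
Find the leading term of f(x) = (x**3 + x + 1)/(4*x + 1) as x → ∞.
x**2/4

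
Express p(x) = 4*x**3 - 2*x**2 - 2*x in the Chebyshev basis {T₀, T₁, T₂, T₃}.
-T₀ + T₁ - T₂ + T₃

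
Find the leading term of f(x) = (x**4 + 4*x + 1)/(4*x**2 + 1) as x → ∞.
x**2/4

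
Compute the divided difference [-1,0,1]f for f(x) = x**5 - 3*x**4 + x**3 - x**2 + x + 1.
-4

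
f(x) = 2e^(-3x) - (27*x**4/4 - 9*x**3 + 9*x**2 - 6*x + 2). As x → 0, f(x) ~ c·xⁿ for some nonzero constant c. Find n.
5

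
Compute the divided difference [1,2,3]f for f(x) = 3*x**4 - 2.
75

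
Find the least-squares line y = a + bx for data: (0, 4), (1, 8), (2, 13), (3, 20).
a = 33/10, b = 53/10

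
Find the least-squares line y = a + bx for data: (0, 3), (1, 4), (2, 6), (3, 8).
a = 27/10, b = 17/10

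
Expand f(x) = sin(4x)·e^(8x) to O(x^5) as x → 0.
4*x + 32*x**2 + 352*x**3/3 + 256*x**4 + O(x**5)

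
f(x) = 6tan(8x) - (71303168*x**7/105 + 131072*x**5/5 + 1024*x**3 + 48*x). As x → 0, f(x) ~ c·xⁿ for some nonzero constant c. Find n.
9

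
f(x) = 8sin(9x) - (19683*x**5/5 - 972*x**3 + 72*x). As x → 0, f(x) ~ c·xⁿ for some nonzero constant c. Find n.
7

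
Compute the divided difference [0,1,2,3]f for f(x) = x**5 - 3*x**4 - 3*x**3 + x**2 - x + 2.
4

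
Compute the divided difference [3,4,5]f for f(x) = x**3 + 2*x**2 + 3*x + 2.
14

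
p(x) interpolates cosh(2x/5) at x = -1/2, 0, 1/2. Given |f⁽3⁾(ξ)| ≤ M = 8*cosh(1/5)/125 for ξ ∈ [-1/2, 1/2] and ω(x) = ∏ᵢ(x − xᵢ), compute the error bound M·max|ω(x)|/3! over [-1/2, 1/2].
sqrt(3)*cosh(1/5)/3375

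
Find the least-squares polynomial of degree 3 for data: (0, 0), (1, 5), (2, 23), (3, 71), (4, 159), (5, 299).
3/14 + (47/84)x + (10/7)x² + (25/12)x³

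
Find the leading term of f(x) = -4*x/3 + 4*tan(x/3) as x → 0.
4*x**3/81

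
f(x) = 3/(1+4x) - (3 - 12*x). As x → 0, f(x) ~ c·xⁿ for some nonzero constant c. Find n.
2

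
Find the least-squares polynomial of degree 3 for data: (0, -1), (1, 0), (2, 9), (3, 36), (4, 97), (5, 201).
-64/63 + (317/189)x + (-649/252)x² + (223/108)x³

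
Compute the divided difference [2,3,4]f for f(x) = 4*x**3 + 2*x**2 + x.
38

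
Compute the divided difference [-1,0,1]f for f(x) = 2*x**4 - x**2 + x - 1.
1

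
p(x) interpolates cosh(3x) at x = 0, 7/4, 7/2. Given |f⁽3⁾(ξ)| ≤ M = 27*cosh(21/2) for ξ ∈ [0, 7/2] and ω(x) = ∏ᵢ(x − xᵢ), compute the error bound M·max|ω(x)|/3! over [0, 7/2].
343*sqrt(3)*cosh(21/2)/64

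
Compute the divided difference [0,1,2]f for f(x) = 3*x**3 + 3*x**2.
12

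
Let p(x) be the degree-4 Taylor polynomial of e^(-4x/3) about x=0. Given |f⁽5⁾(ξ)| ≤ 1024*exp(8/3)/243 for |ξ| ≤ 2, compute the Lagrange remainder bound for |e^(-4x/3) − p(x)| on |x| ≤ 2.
4096*exp(8/3)/3645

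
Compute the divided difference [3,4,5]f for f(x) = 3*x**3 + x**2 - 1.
37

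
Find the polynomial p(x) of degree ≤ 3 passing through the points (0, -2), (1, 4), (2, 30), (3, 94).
3*x**3 + x**2 + 2*x - 2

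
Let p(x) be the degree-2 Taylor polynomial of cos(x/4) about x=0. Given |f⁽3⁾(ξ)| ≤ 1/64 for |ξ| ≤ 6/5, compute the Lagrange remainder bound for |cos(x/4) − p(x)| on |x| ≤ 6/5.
9/2000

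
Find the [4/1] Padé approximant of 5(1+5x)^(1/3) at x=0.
(3125*x**4/243 - 1000*x**3/81 + 50*x**2/3 + 80*x/3 + 5)/(11*x/3 + 1)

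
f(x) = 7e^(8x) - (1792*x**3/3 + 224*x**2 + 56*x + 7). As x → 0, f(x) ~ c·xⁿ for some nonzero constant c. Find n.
4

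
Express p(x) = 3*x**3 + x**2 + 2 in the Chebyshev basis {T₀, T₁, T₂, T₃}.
(5/2)T₀ + (9/4)T₁ + (1/2)T₂ + (3/4)T₃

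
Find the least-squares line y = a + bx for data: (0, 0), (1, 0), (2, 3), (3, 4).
a = -1/2, b = 3/2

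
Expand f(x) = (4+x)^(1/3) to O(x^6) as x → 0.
2**(2/3) + 2**(2/3)*x/12 - 2**(2/3)*x**2/144 + 5*2**(2/3)*x**3/5184 - 5*2**(2/3)*x**4/31104 + 11*2**(2/3)*x**5/373248 + O(x**6)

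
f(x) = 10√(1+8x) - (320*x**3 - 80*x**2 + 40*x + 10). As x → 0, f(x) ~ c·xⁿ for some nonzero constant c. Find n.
4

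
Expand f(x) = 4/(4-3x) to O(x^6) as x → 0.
1 + 3*x/4 + 9*x**2/16 + 27*x**3/64 + 81*x**4/256 + 243*x**5/1024 + O(x**6)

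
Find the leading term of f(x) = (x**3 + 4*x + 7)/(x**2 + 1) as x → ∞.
x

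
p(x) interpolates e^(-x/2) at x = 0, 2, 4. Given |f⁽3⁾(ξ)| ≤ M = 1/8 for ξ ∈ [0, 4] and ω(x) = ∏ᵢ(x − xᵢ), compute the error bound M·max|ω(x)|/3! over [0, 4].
sqrt(3)/27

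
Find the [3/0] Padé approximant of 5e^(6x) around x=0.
180*x**3 + 90*x**2 + 30*x + 5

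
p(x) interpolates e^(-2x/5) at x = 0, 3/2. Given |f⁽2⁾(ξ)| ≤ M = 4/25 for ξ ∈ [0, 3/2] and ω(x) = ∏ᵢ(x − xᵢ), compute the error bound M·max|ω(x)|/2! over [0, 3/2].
9/200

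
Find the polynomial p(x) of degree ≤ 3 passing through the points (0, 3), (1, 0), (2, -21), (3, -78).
3 - 3*x**3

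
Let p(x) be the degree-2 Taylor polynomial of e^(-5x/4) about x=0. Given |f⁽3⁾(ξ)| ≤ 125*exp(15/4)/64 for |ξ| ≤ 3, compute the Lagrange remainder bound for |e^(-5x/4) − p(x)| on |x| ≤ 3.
1125*exp(15/4)/128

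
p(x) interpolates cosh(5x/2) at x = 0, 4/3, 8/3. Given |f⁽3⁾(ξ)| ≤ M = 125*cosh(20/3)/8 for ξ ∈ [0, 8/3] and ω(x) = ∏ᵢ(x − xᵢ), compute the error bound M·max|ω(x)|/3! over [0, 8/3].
1000*sqrt(3)*cosh(20/3)/729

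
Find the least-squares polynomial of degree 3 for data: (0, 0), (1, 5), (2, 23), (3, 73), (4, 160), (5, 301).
11/63 + (50/189)x + (113/63)x² + (55/27)x³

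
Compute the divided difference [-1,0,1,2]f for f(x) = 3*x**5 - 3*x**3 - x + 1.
12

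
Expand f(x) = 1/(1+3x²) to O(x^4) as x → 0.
1 - 3*x**2 + O(x**4)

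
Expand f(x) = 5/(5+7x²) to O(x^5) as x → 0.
1 - 7*x**2/5 + 49*x**4/25 + O(x**5)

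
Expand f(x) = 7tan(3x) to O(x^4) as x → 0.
21*x + 63*x**3 + O(x**4)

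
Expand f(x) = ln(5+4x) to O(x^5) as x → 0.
log(5) + 4*x/5 - 8*x**2/25 + 64*x**3/375 - 64*x**4/625 + O(x**5)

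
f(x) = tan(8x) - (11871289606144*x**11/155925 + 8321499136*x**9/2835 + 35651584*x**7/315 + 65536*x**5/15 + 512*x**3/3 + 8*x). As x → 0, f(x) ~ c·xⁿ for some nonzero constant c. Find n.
13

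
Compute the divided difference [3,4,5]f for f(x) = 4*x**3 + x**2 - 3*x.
49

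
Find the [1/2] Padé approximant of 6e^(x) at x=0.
(2*x + 6)/(x**2/6 - 2*x/3 + 1)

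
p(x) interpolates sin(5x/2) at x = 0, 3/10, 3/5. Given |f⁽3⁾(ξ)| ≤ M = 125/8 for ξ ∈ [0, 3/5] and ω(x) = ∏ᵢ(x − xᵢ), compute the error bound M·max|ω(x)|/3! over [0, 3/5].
sqrt(3)/64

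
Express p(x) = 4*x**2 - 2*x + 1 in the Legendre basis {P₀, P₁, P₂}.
(7/3)P₀ + (-2)P₁ + (8/3)P₂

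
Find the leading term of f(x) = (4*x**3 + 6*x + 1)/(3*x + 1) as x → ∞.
4*x**2/3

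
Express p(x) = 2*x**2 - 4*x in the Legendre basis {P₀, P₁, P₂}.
(2/3)P₀ + (-4)P₁ + (4/3)P₂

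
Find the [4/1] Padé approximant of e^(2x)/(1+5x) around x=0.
(13574*x**4/18855 + 8312*x**3/6285 + 4194*x**2/2095 + 12566*x/6285 + 1)/(31421*x/6285 + 1)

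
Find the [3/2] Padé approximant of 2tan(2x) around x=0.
(-16*x**3/15 + 4*x)/(1 - 8*x**2/5)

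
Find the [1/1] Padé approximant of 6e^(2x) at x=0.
(6*x + 6)/(1 - x)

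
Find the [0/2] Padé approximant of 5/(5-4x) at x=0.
1/(1 - 4*x/5)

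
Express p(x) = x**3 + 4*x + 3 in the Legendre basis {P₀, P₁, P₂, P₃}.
(3)P₀ + (23/5)P₁ + (2/5)P₃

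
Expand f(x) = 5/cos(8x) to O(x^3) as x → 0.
5 + 160*x**2 + O(x**3)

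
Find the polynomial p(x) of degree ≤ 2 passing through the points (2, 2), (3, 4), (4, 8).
x**2 - 3*x + 4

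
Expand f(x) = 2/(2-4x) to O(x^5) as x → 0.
1 + 2*x + 4*x**2 + 8*x**3 + 16*x**4 + O(x**5)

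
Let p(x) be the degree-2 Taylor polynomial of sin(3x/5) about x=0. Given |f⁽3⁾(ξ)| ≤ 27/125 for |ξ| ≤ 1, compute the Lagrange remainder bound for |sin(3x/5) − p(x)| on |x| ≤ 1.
9/250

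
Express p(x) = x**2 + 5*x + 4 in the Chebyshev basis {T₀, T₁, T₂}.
(9/2)T₀ + (5)T₁ + (1/2)T₂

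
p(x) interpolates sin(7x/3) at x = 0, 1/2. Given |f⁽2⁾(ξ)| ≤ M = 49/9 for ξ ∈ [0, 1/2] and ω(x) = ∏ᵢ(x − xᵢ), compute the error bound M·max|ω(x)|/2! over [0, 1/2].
49/288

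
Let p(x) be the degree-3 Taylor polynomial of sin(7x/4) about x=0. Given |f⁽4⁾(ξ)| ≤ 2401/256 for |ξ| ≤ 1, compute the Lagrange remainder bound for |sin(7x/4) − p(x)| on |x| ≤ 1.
2401/6144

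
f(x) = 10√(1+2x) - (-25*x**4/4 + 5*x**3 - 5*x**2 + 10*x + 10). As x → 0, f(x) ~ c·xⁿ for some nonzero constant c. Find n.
5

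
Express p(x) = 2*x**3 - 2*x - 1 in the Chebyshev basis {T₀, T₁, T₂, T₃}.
-T₀ + (-1/2)T₁ + (1/2)T₃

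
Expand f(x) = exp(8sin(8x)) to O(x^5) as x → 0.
1 + 64*x + 2048*x**2 + 43008*x**3 + 655360*x**4 + O(x**5)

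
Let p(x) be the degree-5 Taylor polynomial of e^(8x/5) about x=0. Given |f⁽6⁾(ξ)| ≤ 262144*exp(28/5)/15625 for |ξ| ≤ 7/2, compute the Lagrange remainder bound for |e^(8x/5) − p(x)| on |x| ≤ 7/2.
30118144*exp(28/5)/703125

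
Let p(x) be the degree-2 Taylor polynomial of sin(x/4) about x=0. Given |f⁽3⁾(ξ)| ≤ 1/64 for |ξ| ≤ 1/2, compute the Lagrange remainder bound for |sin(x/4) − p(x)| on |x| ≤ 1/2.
1/3072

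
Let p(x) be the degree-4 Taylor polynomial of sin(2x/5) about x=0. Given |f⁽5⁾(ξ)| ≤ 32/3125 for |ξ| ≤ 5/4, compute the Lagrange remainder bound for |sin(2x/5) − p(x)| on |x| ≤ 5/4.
1/3840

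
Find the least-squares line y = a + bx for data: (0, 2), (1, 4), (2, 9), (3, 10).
a = 19/10, b = 29/10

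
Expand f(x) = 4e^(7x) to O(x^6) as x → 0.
4 + 28*x + 98*x**2 + 686*x**3/3 + 2401*x**4/6 + 16807*x**5/30 + O(x**6)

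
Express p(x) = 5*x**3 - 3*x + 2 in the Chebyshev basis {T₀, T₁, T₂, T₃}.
(2)T₀ + (3/4)T₁ + (5/4)T₃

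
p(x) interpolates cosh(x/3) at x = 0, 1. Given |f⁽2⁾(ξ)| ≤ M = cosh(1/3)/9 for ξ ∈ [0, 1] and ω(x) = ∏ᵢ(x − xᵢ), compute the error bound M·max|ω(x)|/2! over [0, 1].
cosh(1/3)/72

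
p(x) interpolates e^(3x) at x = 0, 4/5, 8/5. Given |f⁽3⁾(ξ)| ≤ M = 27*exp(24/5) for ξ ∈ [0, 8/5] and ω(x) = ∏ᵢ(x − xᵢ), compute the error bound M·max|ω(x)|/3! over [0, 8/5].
64*sqrt(3)*exp(24/5)/125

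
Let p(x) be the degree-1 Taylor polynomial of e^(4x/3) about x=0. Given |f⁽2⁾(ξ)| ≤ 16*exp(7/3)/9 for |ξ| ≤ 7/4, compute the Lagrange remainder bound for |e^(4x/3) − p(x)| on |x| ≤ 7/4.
49*exp(7/3)/18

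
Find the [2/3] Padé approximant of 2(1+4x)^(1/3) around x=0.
(112*x**2/9 + 32*x/3 + 2)/(-32*x**3/81 + 8*x**2/3 + 4*x + 1)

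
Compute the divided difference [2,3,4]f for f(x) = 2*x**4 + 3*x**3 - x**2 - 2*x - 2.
136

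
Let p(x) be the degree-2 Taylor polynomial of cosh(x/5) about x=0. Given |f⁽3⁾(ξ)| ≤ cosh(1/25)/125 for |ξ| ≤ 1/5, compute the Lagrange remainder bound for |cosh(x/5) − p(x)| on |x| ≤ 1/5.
cosh(1/25)/93750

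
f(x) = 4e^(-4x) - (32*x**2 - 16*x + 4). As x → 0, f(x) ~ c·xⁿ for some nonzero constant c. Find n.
3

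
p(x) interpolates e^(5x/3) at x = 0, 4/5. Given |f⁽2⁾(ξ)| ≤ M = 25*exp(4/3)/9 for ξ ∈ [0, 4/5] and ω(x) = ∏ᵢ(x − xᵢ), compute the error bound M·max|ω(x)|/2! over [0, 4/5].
2*exp(4/3)/9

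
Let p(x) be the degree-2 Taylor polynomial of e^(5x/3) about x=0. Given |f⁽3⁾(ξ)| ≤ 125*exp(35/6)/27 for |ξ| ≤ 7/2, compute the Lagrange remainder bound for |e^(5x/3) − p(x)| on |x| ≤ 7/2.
42875*exp(35/6)/1296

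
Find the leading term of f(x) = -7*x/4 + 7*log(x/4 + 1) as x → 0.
-7*x**2/32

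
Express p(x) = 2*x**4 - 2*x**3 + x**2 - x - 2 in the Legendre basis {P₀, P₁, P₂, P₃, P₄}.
(-19/15)P₀ + (-11/5)P₁ + (38/21)P₂ + (-4/5)P₃ + (16/35)P₄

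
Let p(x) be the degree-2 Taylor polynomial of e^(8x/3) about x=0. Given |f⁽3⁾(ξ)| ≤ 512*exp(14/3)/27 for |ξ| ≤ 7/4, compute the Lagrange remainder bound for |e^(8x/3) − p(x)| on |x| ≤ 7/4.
1372*exp(14/3)/81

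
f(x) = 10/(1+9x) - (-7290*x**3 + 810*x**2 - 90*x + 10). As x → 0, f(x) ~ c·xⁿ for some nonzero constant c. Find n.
4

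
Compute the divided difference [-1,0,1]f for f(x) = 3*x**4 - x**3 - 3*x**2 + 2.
0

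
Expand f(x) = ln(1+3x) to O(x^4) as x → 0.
3*x - 9*x**2/2 + 9*x**3 + O(x**4)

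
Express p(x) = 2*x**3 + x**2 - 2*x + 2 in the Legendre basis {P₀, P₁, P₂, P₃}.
(7/3)P₀ + (-4/5)P₁ + (2/3)P₂ + (4/5)P₃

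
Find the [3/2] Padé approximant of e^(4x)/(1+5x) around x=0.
(4556*x**3/1515 + 2082*x**2/505 + 3069*x/1010 + 1)/(-4887*x**2/1010 + 4079*x/1010 + 1)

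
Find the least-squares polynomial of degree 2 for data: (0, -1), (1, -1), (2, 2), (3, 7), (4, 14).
-39/35 + (-27/35)x + (8/7)x²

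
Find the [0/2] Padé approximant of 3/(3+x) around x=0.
1/(x/3 + 1)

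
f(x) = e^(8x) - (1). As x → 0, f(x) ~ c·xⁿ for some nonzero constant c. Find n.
1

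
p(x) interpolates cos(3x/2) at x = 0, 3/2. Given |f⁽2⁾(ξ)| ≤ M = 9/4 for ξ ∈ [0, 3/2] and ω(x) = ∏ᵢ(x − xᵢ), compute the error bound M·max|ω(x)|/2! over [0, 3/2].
81/128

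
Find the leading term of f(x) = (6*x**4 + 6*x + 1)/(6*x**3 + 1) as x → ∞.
x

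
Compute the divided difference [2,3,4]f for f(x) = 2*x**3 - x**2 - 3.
17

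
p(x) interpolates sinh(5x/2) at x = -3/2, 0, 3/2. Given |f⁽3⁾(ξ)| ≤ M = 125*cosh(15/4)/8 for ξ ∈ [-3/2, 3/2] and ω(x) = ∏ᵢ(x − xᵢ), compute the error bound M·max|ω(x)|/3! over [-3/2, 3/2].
125*sqrt(3)*cosh(15/4)/64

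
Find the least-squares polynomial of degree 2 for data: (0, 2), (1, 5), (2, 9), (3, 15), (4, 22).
71/35 + (15/7)x + (5/7)x²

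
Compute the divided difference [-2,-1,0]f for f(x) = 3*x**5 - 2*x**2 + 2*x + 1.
-47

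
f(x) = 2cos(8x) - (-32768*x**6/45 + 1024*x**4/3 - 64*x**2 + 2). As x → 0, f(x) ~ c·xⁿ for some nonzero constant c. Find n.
8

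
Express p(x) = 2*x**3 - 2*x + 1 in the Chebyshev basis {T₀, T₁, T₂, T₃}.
T₀ + (-1/2)T₁ + (1/2)T₃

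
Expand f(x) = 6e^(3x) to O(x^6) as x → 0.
6 + 18*x + 27*x**2 + 27*x**3 + 81*x**4/4 + 243*x**5/20 + O(x**6)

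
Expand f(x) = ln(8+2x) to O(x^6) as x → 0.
log(8) + x/4 - x**2/32 + x**3/192 - x**4/1024 + x**5/5120 + O(x**6)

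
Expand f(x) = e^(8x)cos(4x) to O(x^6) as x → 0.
1 + 8*x + 24*x**2 + 64*x**3/3 - 224*x**4/3 - 4864*x**5/15 + O(x**6)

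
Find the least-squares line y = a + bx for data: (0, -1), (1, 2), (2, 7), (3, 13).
a = -9/5, b = 47/10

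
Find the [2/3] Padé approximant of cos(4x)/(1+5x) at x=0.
(1 - 20*x**2/3)/(20*x**3/3 + 4*x**2/3 + 5*x + 1)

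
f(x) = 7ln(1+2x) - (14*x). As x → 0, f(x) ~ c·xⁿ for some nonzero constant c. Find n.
2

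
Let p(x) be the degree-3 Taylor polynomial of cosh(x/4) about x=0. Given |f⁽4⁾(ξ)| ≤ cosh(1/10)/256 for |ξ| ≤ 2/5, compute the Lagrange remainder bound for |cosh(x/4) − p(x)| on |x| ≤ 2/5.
cosh(1/10)/240000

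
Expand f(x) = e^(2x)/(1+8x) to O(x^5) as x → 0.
1 - 6*x + 50*x**2 - 1196*x**3/3 + 3190*x**4 + O(x**5)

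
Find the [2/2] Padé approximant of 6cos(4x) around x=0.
(6 - 40*x**2)/(4*x**2/3 + 1)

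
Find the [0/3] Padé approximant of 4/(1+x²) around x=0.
4/(x**2 + 1)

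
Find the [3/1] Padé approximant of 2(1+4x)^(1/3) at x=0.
(-128*x**3/81 + 32*x**2/9 + 8*x + 2)/(8*x/3 + 1)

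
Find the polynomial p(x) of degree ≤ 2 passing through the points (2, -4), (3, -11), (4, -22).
-2*x**2 + 3*x - 2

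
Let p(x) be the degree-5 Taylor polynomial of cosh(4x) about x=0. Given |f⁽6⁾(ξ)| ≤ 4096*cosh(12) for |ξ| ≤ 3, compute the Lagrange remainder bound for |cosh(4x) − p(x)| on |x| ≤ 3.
20736*cosh(12)/5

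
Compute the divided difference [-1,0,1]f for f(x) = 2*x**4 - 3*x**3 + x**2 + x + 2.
3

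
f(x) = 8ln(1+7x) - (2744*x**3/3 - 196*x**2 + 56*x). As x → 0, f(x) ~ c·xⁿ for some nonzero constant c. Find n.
4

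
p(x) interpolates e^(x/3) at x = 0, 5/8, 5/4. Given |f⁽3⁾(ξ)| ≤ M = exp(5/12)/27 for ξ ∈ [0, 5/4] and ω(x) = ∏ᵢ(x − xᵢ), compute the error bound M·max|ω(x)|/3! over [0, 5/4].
125*sqrt(3)*exp(5/12)/373248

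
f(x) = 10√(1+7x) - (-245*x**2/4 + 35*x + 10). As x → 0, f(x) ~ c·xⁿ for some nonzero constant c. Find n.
3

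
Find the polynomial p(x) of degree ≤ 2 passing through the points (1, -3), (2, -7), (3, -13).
-x**2 - x - 1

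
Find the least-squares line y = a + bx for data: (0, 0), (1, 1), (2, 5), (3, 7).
a = -1/2, b = 5/2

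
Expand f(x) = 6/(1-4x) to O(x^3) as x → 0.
6 + 24*x + 96*x**2 + O(x**3)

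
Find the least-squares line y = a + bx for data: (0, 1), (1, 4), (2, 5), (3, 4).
a = 2, b = 1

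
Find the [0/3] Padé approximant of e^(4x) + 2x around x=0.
1/(-392*x**3/3 + 28*x**2 - 6*x + 1)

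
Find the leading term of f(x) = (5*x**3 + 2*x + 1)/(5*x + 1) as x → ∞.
x**2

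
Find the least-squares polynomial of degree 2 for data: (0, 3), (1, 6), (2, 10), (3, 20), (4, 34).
17/5 + (-2/5)x + (2)x²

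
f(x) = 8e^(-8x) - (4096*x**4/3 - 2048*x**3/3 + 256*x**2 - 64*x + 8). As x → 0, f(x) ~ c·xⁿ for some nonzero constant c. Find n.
5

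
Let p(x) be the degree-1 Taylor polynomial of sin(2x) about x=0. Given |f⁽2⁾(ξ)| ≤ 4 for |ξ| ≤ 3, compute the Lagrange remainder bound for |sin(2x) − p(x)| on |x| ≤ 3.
18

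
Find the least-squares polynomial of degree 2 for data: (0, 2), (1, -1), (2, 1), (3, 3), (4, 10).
13/7 + (-26/7)x + (10/7)x²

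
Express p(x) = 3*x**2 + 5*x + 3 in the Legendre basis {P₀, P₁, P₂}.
(4)P₀ + (5)P₁ + (2)P₂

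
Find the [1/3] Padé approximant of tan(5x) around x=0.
5*x/(1 - 25*x**2/3)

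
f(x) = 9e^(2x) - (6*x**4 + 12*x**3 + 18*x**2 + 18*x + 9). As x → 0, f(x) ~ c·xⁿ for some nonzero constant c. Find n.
5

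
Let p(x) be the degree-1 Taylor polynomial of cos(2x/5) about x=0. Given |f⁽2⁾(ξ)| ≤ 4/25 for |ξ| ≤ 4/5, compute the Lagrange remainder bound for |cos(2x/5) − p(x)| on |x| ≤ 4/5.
32/625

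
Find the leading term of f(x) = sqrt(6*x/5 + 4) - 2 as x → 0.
3*x/10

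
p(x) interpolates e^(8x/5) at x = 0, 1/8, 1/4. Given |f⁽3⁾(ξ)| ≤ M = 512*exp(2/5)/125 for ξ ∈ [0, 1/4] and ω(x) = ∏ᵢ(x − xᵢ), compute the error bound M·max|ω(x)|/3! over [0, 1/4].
sqrt(3)*exp(2/5)/3375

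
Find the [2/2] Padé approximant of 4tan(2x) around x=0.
8*x/(1 - 4*x**2/3)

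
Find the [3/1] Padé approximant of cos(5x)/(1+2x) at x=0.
(625*x**3/48 - 1925*x**2/204 - 625*x/408 + 1)/(191*x/408 + 1)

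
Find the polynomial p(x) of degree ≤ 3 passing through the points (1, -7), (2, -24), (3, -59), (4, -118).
-x**3 - 3*x**2 - x - 2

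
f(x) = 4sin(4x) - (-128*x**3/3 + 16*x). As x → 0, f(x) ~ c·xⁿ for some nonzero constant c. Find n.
5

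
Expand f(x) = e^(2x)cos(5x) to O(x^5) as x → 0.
1 + 2*x - 21*x**2/2 - 71*x**3/3 + 41*x**4/24 + O(x**5)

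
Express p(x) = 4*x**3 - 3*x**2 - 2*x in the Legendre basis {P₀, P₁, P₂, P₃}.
-P₀ + (2/5)P₁ + (-2)P₂ + (8/5)P₃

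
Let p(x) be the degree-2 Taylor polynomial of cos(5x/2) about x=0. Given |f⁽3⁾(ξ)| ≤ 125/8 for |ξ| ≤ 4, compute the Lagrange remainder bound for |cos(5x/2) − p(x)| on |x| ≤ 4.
500/3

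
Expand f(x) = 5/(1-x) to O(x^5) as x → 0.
5 + 5*x + 5*x**2 + 5*x**3 + 5*x**4 + O(x**5)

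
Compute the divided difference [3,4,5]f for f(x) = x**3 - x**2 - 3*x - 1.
11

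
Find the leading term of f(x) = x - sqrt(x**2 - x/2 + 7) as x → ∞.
1/4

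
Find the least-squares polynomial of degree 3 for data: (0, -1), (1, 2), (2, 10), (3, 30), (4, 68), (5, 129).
-13/14 + (53/28)x + (-5/28)x² + x³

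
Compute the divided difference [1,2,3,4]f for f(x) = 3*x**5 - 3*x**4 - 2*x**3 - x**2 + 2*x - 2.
163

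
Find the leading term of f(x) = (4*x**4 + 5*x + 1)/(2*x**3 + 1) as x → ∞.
2*x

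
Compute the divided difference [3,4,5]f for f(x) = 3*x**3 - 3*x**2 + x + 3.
33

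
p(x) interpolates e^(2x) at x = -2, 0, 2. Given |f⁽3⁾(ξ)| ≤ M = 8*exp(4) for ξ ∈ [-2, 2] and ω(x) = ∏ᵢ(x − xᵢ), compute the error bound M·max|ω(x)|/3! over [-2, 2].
64*sqrt(3)*exp(4)/27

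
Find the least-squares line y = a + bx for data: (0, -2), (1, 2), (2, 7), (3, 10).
a = -19/10, b = 41/10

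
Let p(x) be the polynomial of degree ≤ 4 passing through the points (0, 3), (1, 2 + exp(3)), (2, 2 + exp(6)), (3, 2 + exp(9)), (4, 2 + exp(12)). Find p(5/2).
-5*exp(12)/128 - 5*exp(3)/32 + 259/128 + 45*exp(6)/64 + 15*exp(9)/32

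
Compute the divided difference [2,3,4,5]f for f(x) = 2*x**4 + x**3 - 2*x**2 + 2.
29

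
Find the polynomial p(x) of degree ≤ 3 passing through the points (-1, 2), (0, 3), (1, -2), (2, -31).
-3*x**3 - 3*x**2 + x + 3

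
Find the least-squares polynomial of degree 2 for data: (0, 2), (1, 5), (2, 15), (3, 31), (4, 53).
66/35 + (8/35)x + (22/7)x²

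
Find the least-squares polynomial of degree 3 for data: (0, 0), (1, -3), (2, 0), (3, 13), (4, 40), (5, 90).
-10/63 + (-1139/378)x + (-73/252)x² + (97/108)x³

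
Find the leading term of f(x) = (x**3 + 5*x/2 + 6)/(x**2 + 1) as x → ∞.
x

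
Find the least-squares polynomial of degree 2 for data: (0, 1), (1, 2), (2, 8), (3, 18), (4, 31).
4/5 + (-2/5)x + (2)x²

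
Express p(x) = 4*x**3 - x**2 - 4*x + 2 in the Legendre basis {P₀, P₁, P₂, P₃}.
(5/3)P₀ + (-8/5)P₁ + (-2/3)P₂ + (8/5)P₃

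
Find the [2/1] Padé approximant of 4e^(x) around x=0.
(2*x**2/3 + 8*x/3 + 4)/(1 - x/3)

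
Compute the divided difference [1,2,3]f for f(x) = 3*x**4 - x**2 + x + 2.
74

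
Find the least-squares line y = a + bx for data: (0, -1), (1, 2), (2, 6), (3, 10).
a = -13/10, b = 37/10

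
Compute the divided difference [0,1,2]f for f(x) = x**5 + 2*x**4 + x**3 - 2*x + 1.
32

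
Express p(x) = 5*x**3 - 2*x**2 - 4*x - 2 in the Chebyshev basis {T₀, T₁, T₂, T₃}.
(-3)T₀ + (-1/4)T₁ - T₂ + (5/4)T₃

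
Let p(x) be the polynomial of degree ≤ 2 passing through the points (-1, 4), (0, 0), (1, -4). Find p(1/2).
-2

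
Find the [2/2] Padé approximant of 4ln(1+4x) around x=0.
16*x*(2*x + 1)/(8*x**2/3 + 4*x + 1)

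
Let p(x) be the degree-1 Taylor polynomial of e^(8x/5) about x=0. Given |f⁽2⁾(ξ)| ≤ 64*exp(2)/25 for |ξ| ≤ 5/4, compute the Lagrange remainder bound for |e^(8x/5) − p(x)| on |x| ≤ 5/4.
2*exp(2)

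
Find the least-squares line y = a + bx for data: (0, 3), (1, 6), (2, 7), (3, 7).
a = 19/5, b = 13/10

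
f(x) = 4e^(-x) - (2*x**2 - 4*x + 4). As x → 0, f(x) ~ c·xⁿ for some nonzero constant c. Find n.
3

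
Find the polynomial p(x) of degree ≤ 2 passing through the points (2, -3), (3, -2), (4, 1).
x**2 - 4*x + 1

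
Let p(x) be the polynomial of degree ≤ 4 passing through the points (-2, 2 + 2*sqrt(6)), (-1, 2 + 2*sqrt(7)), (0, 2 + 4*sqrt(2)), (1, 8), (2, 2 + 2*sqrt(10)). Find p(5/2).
-283/16 - 45*sqrt(7)/16 + 35*sqrt(6)/64 + 315*sqrt(10)/64 + 189*sqrt(2)/16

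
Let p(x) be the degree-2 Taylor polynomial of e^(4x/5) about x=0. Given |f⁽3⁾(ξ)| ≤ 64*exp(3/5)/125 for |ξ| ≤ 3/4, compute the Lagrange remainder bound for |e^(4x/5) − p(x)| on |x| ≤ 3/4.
9*exp(3/5)/250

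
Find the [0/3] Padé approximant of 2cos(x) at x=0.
2/(x**2/2 + 1)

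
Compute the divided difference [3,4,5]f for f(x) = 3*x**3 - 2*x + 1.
36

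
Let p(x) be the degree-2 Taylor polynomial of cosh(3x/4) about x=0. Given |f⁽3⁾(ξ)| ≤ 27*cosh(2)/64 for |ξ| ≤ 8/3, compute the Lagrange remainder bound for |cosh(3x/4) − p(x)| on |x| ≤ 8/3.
4*cosh(2)/3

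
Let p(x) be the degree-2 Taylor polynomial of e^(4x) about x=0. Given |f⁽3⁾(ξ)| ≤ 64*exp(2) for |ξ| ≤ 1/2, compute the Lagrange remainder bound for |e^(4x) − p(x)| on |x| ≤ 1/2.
4*exp(2)/3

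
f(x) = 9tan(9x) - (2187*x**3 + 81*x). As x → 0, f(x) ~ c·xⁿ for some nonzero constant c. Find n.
5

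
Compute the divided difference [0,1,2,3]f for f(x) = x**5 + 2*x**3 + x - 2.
27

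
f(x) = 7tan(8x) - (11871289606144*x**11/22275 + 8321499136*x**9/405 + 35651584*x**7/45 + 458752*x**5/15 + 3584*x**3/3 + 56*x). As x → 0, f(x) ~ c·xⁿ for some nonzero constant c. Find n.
13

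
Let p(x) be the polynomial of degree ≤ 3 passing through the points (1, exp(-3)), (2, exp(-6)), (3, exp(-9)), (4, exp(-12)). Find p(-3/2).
(-495*exp(6) - 105 + 385*exp(3) + 231*exp(9))*exp(-12)/16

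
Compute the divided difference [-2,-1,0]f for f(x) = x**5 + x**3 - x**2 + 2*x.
-19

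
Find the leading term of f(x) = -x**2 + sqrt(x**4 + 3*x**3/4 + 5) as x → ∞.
3*x/8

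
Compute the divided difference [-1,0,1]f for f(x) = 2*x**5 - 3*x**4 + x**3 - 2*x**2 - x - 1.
-5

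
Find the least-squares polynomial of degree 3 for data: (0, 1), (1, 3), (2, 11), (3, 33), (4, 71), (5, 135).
62/63 + (247/378)x + (20/63)x² + (53/54)x³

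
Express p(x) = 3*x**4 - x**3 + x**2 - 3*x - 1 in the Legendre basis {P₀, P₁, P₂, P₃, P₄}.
(-1/15)P₀ + (-18/5)P₁ + (50/21)P₂ + (-2/5)P₃ + (24/35)P₄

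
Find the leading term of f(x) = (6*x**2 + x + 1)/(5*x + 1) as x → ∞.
6*x/5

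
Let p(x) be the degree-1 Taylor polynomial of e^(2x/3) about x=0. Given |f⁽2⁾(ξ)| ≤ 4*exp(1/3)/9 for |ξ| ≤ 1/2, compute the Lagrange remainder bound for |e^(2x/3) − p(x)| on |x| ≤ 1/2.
exp(1/3)/18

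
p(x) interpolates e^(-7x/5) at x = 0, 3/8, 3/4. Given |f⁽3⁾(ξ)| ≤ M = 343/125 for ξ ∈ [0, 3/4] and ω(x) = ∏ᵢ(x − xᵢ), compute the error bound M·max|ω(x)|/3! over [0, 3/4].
343*sqrt(3)/64000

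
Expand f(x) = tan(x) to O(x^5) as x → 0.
x + x**3/3 + O(x**5)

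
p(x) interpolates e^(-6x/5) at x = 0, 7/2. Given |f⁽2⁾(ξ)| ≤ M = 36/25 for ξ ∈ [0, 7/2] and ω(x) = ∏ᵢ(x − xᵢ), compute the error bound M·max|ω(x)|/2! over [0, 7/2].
441/200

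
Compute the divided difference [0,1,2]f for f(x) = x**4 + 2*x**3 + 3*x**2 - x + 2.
16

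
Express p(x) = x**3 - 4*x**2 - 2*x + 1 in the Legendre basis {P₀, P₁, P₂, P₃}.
(-1/3)P₀ + (-7/5)P₁ + (-8/3)P₂ + (2/5)P₃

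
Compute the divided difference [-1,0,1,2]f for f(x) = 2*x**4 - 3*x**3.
1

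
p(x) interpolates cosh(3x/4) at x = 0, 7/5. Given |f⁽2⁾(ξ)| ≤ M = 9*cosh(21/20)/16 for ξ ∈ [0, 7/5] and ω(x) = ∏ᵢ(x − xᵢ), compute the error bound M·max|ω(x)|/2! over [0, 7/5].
441*cosh(21/20)/3200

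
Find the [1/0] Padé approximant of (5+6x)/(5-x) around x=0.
7*x/5 + 1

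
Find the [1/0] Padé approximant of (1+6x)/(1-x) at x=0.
7*x + 1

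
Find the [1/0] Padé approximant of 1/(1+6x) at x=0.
1 - 6*x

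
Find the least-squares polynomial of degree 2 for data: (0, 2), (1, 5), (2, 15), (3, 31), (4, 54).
69/35 + (-1/7)x + (23/7)x²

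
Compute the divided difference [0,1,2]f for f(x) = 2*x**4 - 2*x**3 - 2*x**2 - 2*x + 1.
6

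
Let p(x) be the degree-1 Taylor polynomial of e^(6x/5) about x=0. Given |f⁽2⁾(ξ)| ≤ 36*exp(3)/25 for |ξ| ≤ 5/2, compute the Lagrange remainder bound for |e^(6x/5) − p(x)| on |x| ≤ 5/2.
9*exp(3)/2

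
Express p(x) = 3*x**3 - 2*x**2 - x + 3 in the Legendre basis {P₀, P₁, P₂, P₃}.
(7/3)P₀ + (4/5)P₁ + (-4/3)P₂ + (6/5)P₃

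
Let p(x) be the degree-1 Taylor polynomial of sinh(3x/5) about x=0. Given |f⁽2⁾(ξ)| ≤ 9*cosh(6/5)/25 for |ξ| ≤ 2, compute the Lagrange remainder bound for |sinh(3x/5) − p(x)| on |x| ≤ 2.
18*cosh(6/5)/25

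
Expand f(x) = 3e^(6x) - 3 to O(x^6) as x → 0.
18*x + 54*x**2 + 108*x**3 + 162*x**4 + 972*x**5/5 + O(x**6)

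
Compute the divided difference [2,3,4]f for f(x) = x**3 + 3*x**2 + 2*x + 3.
12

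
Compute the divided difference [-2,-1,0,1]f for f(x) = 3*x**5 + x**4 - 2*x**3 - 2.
11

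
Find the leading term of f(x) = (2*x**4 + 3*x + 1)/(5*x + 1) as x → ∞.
2*x**3/5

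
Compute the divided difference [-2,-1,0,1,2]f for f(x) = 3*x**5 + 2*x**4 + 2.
2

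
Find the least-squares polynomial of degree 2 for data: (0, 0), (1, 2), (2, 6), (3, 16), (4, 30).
2/7 + (-41/35)x + (15/7)x²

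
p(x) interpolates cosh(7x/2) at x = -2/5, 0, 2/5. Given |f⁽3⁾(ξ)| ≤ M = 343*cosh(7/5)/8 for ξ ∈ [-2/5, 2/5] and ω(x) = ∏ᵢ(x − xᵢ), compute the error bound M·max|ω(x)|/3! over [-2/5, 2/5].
343*sqrt(3)*cosh(7/5)/3375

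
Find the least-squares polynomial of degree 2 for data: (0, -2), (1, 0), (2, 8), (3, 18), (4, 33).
-11/5 + (4/5)x + (2)x²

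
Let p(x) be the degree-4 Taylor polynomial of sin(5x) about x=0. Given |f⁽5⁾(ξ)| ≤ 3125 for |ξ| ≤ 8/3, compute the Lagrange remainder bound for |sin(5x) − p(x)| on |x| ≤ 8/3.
2560000/729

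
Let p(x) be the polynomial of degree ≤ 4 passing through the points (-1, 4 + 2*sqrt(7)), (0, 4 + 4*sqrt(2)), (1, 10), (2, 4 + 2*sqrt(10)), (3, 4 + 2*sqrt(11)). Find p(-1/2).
-5*sqrt(11)/64 + 23/32 + 7*sqrt(10)/16 + 35*sqrt(7)/64 + 35*sqrt(2)/8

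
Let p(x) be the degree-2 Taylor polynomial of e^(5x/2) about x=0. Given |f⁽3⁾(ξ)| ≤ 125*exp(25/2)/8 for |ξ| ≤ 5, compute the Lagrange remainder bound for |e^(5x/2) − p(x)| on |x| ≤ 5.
15625*exp(25/2)/48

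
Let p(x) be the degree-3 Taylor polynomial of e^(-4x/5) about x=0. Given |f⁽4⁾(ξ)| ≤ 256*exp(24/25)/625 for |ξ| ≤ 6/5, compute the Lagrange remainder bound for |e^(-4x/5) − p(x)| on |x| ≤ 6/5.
13824*exp(24/25)/390625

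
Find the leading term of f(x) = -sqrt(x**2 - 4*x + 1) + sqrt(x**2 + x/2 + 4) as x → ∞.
9/4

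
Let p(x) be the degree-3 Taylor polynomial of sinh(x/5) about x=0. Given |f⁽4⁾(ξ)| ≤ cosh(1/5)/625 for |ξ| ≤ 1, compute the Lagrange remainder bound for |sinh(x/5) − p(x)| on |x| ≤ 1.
cosh(1/5)/15000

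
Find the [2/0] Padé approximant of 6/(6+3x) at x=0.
x**2/4 - x/2 + 1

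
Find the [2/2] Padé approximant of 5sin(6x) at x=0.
30*x/(6*x**2 + 1)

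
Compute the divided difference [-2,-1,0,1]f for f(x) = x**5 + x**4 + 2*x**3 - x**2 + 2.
5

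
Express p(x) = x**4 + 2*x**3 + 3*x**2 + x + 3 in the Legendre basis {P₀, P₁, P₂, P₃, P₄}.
(21/5)P₀ + (11/5)P₁ + (18/7)P₂ + (4/5)P₃ + (8/35)P₄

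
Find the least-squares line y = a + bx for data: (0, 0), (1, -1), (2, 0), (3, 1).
a = -3/5, b = 2/5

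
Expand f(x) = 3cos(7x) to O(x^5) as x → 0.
3 - 147*x**2/2 + 2401*x**4/8 + O(x**5)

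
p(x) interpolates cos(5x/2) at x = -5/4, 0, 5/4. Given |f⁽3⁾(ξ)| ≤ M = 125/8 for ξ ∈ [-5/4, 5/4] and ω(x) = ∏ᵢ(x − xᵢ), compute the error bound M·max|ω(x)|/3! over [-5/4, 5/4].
15625*sqrt(3)/13824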